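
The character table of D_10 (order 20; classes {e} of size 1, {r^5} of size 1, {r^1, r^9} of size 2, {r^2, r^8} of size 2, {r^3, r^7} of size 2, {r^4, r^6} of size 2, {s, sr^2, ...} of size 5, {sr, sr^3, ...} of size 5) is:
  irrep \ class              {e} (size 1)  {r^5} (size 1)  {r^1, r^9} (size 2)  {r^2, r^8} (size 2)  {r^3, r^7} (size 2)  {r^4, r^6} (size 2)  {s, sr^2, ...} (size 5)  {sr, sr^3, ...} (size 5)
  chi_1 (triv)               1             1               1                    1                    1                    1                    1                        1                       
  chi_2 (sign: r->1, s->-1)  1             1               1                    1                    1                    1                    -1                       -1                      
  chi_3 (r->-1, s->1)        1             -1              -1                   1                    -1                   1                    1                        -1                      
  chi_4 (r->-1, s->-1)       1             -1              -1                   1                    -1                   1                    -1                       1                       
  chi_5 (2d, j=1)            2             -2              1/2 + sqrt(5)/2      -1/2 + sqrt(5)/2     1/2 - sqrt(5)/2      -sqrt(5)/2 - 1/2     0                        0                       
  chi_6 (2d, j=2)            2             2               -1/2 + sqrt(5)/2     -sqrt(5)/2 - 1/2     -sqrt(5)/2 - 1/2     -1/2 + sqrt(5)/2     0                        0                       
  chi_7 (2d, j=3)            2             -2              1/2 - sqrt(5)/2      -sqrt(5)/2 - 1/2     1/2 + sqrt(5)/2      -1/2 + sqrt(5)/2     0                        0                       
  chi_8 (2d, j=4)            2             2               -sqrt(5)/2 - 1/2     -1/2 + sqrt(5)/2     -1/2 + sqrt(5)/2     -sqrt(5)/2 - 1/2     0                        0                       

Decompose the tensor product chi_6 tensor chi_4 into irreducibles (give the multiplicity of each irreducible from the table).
chi_6 tensor chi_4 = chi_7 (all other irreducibles have multiplicity 0).

Solution. The character of a tensor product is the pointwise product (chi_6 * chi_4)(C) = chi_6(C) * chi_4(C):
  {e}: (2)*(1), {r^5}: (2)*(-1), {r^1, r^9}: (-1/2 + sqrt(5)/2)*(-1), {r^2, r^8}: (-sqrt(5)/2 - 1/2)*(1), {r^3, r^7}: (-sqrt(5)/2 - 1/2)*(-1), {r^4, r^6}: (-1/2 + sqrt(5)/2)*(1), {s, sr^2, ...}: (0)*(-1), {sr, sr^3, ...}: (0)*(1)
so (chi_6 * chi_4) takes values
  {e} -> 2, {r^5} -> -2, {r^1, r^9} -> 1/2 - sqrt(5)/2, {r^2, r^8} -> -sqrt(5)/2 - 1/2, {r^3, r^7} -> 1/2 + sqrt(5)/2, {r^4, r^6} -> -1/2 + sqrt(5)/2, {s, sr^2, ...} -> 0, {sr, sr^3, ...} -> 0.
Now take the inner product of this character with each irreducible chi from the table, <chi_6*chi_4, chi> = (1/20) sum_C |C| (chi_6*chi_4)(C) conj(chi(C)):
  <chi_6*chi_4, chi_1> = (1/20)[1*(2)*conj(1) + 1*(-2)*conj(1) + 2*(1/2 - sqrt(5)/2)*conj(1) + 2*(-sqrt(5)/2 - 1/2)*conj(1) + 2*(1/2 + sqrt(5)/2)*conj(1) + 2*(-1/2 + sqrt(5)/2)*conj(1) + 5*(0)*conj(1) + 5*(0)*conj(1)]
      = (1/20)[(2) + (-2) + (1 - sqrt(5)) + (-sqrt(5) - 1) + (1 + sqrt(5)) + (-1 + sqrt(5)) + (0) + (0)] = 0/20 = 0
  <chi_6*chi_4, chi_2> = (1/20)[1*(2)*conj(1) + 1*(-2)*conj(1) + 2*(1/2 - sqrt(5)/2)*conj(1) + 2*(-sqrt(5)/2 - 1/2)*conj(1) + 2*(1/2 + sqrt(5)/2)*conj(1) + 2*(-1/2 + sqrt(5)/2)*conj(1) + 5*(0)*conj(-1) + 5*(0)*conj(-1)]
      = (1/20)[(2) + (-2) + (1 - sqrt(5)) + (-sqrt(5) - 1) + (1 + sqrt(5)) + (-1 + sqrt(5)) + (0) + (0)] = 0/20 = 0
  <chi_6*chi_4, chi_3> = (1/20)[1*(2)*conj(1) + 1*(-2)*conj(-1) + 2*(1/2 - sqrt(5)/2)*conj(-1) + 2*(-sqrt(5)/2 - 1/2)*conj(1) + 2*(1/2 + sqrt(5)/2)*conj(-1) + 2*(-1/2 + sqrt(5)/2)*conj(1) + 5*(0)*conj(1) + 5*(0)*conj(-1)]
      = (1/20)[(2) + (2) + (-1 + sqrt(5)) + (-sqrt(5) - 1) + (-sqrt(5) - 1) + (-1 + sqrt(5)) + (0) + (0)] = 0/20 = 0
  <chi_6*chi_4, chi_4> = (1/20)[1*(2)*conj(1) + 1*(-2)*conj(-1) + 2*(1/2 - sqrt(5)/2)*conj(-1) + 2*(-sqrt(5)/2 - 1/2)*conj(1) + 2*(1/2 + sqrt(5)/2)*conj(-1) + 2*(-1/2 + sqrt(5)/2)*conj(1) + 5*(0)*conj(-1) + 5*(0)*conj(1)]
      = (1/20)[(2) + (2) + (-1 + sqrt(5)) + (-sqrt(5) - 1) + (-sqrt(5) - 1) + (-1 + sqrt(5)) + (0) + (0)] = 0/20 = 0
  <chi_6*chi_4, chi_5> = (1/20)[1*(2)*conj(2) + 1*(-2)*conj(-2) + 2*(1/2 - sqrt(5)/2)*conj(1/2 + sqrt(5)/2) + 2*(-sqrt(5)/2 - 1/2)*conj(-1/2 + sqrt(5)/2) + 2*(1/2 + sqrt(5)/2)*conj(1/2 - sqrt(5)/2) + 2*(-1/2 + sqrt(5)/2)*conj(-sqrt(5)/2 - 1/2) + 5*(0)*conj(0) + 5*(0)*conj(0)]
      = (1/20)[(4) + (4) + (-2) + (-2) + (-2) + (-2) + (0) + (0)] = 0/20 = 0
  <chi_6*chi_4, chi_6> = (1/20)[1*(2)*conj(2) + 1*(-2)*conj(2) + 2*(1/2 - sqrt(5)/2)*conj(-1/2 + sqrt(5)/2) + 2*(-sqrt(5)/2 - 1/2)*conj(-sqrt(5)/2 - 1/2) + 2*(1/2 + sqrt(5)/2)*conj(-sqrt(5)/2 - 1/2) + 2*(-1/2 + sqrt(5)/2)*conj(-1/2 + sqrt(5)/2) + 5*(0)*conj(0) + 5*(0)*conj(0)]
      = (1/20)[(4) + (-4) + (-3 + sqrt(5)) + (sqrt(5) + 3) + (-3 - sqrt(5)) + (3 - sqrt(5)) + (0) + (0)] = 0/20 = 0
  <chi_6*chi_4, chi_7> = (1/20)[1*(2)*conj(2) + 1*(-2)*conj(-2) + 2*(1/2 - sqrt(5)/2)*conj(1/2 - sqrt(5)/2) + 2*(-sqrt(5)/2 - 1/2)*conj(-sqrt(5)/2 - 1/2) + 2*(1/2 + sqrt(5)/2)*conj(1/2 + sqrt(5)/2) + 2*(-1/2 + sqrt(5)/2)*conj(-1/2 + sqrt(5)/2) + 5*(0)*conj(0) + 5*(0)*conj(0)]
      = (1/20)[(4) + (4) + (3 - sqrt(5)) + (sqrt(5) + 3) + (sqrt(5) + 3) + (3 - sqrt(5)) + (0) + (0)] = 20/20 = 1
  <chi_6*chi_4, chi_8> = (1/20)[1*(2)*conj(2) + 1*(-2)*conj(2) + 2*(1/2 - sqrt(5)/2)*conj(-sqrt(5)/2 - 1/2) + 2*(-sqrt(5)/2 - 1/2)*conj(-1/2 + sqrt(5)/2) + 2*(1/2 + sqrt(5)/2)*conj(-1/2 + sqrt(5)/2) + 2*(-1/2 + sqrt(5)/2)*conj(-sqrt(5)/2 - 1/2) + 5*(0)*conj(0) + 5*(0)*conj(0)]
      = (1/20)[(4) + (-4) + (2) + (-2) + (2) + (-2) + (0) + (0)] = 0/20 = 0
Hence the multiplicities are chi_7: 1. Dimension check: dim(chi_6)*dim(chi_4) = 2*1 = 2 and sum (mult * dim) = 1*2 = 2.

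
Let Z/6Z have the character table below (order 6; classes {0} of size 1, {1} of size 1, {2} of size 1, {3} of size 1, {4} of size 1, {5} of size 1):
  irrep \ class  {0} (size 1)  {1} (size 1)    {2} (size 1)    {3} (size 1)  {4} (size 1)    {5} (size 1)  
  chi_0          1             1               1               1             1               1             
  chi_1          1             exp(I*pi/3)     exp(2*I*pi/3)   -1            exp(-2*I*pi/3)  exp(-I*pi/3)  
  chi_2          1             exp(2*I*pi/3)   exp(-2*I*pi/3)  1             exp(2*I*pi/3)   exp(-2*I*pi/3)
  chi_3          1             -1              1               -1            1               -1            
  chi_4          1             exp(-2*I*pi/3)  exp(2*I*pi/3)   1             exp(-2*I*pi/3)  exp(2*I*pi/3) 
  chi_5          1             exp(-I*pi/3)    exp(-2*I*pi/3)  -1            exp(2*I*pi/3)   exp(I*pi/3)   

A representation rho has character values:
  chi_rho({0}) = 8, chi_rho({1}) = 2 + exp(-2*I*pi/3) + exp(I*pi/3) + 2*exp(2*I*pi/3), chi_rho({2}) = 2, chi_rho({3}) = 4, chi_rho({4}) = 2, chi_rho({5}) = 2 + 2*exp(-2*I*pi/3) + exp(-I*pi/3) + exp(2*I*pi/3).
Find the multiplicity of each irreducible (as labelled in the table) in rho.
Multiplicities: chi_0: 3, chi_1: 1, chi_2: 2, chi_3: 1, chi_4: 1, chi_5: 0.

Justification: Use <chi_rho, chi> = (1/|G|) sum_C |C| * chi_rho(C) * conj(chi(C)) with |G| = 6 for each irreducible chi in the table:
  <chi_rho, chi_0> = (1/6)[1*(8)*conj(1) + 1*(2 + exp(-2*I*pi/3) + exp(I*pi/3) + 2*exp(2*I*pi/3))*conj(1) + 1*(2)*conj(1) + 1*(4)*conj(1) + 1*(2)*conj(1) + 1*(2 + 2*exp(-2*I*pi/3) + exp(-I*pi/3) + exp(2*I*pi/3))*conj(1)]
      = (1/6)[(8) + (2 + exp(-2*I*pi/3) + exp(I*pi/3) + 2*exp(2*I*pi/3)) + (2) + (4) + (2) + (2 + 2*exp(-2*I*pi/3) + exp(-I*pi/3) + exp(2*I*pi/3))] = 18/6 = 3
  <chi_rho, chi_1> = (1/6)[1*(8)*conj(1) + 1*(2 + exp(-2*I*pi/3) + exp(I*pi/3) + 2*exp(2*I*pi/3))*conj(exp(I*pi/3)) + 1*(2)*conj(exp(2*I*pi/3)) + 1*(4)*conj(-1) + 1*(2)*conj(exp(-2*I*pi/3)) + 1*(2 + 2*exp(-2*I*pi/3) + exp(-I*pi/3) + exp(2*I*pi/3))*conj(exp(-I*pi/3))]
      = (1/6)[(8) + (2) + (2 + 4*exp(-2*I*pi/3) + 2*exp(2*I*pi/3)) + (-4) + (2 + 2*exp(-2*I*pi/3) + 4*exp(2*I*pi/3)) + (2)] = 6/6 = 1
  <chi_rho, chi_2> = (1/6)[1*(8)*conj(1) + 1*(2 + exp(-2*I*pi/3) + exp(I*pi/3) + 2*exp(2*I*pi/3))*conj(exp(2*I*pi/3)) + 1*(2)*conj(exp(-2*I*pi/3)) + 1*(4)*conj(1) + 1*(2)*conj(exp(2*I*pi/3)) + 1*(2 + 2*exp(-2*I*pi/3) + exp(-I*pi/3) + exp(2*I*pi/3))*conj(exp(-2*I*pi/3))]
      = (1/6)[(8) + (2 + 2*exp(-2*I*pi/3) + exp(-I*pi/3) + exp(2*I*pi/3)) + (2 + 2*exp(-2*I*pi/3) + 4*exp(2*I*pi/3)) + (4) + (2 + 4*exp(-2*I*pi/3) + 2*exp(2*I*pi/3)) + (2 + exp(-2*I*pi/3) + exp(I*pi/3) + 2*exp(2*I*pi/3))] = 12/6 = 2
  <chi_rho, chi_3> = (1/6)[1*(8)*conj(1) + 1*(2 + exp(-2*I*pi/3) + exp(I*pi/3) + 2*exp(2*I*pi/3))*conj(-1) + 1*(2)*conj(1) + 1*(4)*conj(-1) + 1*(2)*conj(1) + 1*(2 + 2*exp(-2*I*pi/3) + exp(-I*pi/3) + exp(2*I*pi/3))*conj(-1)]
      = (1/6)[(8) + (-2 - 2*exp(2*I*pi/3) - exp(I*pi/3) - exp(-2*I*pi/3)) + (2) + (-4) + (2) + (-2 - exp(2*I*pi/3) - exp(-I*pi/3) - 2*exp(-2*I*pi/3))] = 6/6 = 1
  <chi_rho, chi_4> = (1/6)[1*(8)*conj(1) + 1*(2 + exp(-2*I*pi/3) + exp(I*pi/3) + 2*exp(2*I*pi/3))*conj(exp(-2*I*pi/3)) + 1*(2)*conj(exp(2*I*pi/3)) + 1*(4)*conj(1) + 1*(2)*conj(exp(-2*I*pi/3)) + 1*(2 + 2*exp(-2*I*pi/3) + exp(-I*pi/3) + exp(2*I*pi/3))*conj(exp(2*I*pi/3))]
      = (1/6)[(8) + (-2) + (2 + 4*exp(-2*I*pi/3) + 2*exp(2*I*pi/3)) + (4) + (2 + 2*exp(-2*I*pi/3) + 4*exp(2*I*pi/3)) + (-2)] = 6/6 = 1
  <chi_rho, chi_5> = (1/6)[1*(8)*conj(1) + 1*(2 + exp(-2*I*pi/3) + exp(I*pi/3) + 2*exp(2*I*pi/3))*conj(exp(-I*pi/3)) + 1*(2)*conj(exp(-2*I*pi/3)) + 1*(4)*conj(-1) + 1*(2)*conj(exp(2*I*pi/3)) + 1*(2 + 2*exp(-2*I*pi/3) + exp(-I*pi/3) + exp(2*I*pi/3))*conj(exp(I*pi/3))]
      = (1/6)[(8) + (-2 + exp(-I*pi/3) + exp(2*I*pi/3) + 2*exp(I*pi/3)) + (2 + 2*exp(-2*I*pi/3) + 4*exp(2*I*pi/3)) + (-4) + (2 + 4*exp(-2*I*pi/3) + 2*exp(2*I*pi/3)) + (-2 + 2*exp(-I*pi/3) + exp(-2*I*pi/3) + exp(I*pi/3))] = 0/6 = 0
(Exp terms are combined using exp(i*s)*conj(exp(i*t)) = exp(i*(s-t)), and sums of them are collapsed using the identity that for every m > 1 the m distinct m-th roots of unity sum to 0, e.g. 1 + exp(2*I*pi/3) + exp(-2*I*pi/3) = 0.)
Dimension check: dim(rho) = sum (mult * dim) = 3*1 + 1*1 + 2*1 + 1*1 + 1*1 + 0*1 = 8 = chi_rho(e) = 8.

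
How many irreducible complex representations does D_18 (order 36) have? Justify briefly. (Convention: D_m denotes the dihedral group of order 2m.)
12

Justification: The number of irreducible complex representations of a finite group equals its number of conjugacy classes. D_18 has 12 conjugacy classes (n/2 + 3 for n even), so D_18 (order 36) has exactly 12 irreducible complex representations.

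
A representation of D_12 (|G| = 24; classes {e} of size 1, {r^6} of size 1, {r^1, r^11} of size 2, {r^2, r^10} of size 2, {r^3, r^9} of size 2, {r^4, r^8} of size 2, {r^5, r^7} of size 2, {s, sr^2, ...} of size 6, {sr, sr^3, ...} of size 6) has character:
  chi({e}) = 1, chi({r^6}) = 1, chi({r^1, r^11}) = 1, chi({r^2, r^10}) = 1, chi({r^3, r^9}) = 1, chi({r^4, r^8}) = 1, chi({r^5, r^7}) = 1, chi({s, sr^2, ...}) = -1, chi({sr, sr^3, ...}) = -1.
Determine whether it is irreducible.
Irreducible: <chi, chi> = 1.

Solution. <chi, chi> = (1/|G|) sum_C |C| * |chi(C)|^2 = (1/24)[1*|1|^2 + 1*|1|^2 + 2*|1|^2 + 2*|1|^2 + 2*|1|^2 + 2*|1|^2 + 2*|1|^2 + 6*|-1|^2 + 6*|-1|^2]
  = (1/24)[(1) + (1) + (2) + (2) + (2) + (2) + (2) + (6) + (6)] = 24/24 = 1.
A character is irreducible iff <chi, chi> = 1, so this representation is irreducible.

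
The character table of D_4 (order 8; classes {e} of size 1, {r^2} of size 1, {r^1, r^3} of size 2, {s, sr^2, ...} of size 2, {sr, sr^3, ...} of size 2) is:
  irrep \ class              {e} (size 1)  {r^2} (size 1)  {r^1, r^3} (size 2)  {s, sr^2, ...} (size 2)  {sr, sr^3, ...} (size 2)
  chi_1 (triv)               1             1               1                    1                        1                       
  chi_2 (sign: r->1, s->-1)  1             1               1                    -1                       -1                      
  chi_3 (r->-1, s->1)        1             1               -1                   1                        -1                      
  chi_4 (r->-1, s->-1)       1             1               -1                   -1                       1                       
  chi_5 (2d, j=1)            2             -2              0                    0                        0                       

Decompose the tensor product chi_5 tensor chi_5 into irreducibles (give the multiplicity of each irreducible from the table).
chi_5 tensor chi_5 = chi_1 + chi_2 + chi_3 + chi_4 (all other irreducibles have multiplicity 0).

The character of a tensor product is the pointwise product (chi_5 * chi_5)(C) = chi_5(C) * chi_5(C):
  {e}: (2)*(2), {r^2}: (-2)*(-2), {r^1, r^3}: (0)*(0), {s, sr^2, ...}: (0)*(0), {sr, sr^3, ...}: (0)*(0)
so (chi_5 * chi_5) takes values
  {e} -> 4, {r^2} -> 4, {r^1, r^3} -> 0, {s, sr^2, ...} -> 0, {sr, sr^3, ...} -> 0.
Now take the inner product of this character with each irreducible chi from the table, <chi_5*chi_5, chi> = (1/8) sum_C |C| (chi_5*chi_5)(C) conj(chi(C)):
  <chi_5*chi_5, chi_1> = (1/8)[1*(4)*conj(1) + 1*(4)*conj(1) + 2*(0)*conj(1) + 2*(0)*conj(1) + 2*(0)*conj(1)]
      = (1/8)[(4) + (4) + (0) + (0) + (0)] = 8/8 = 1
  <chi_5*chi_5, chi_2> = (1/8)[1*(4)*conj(1) + 1*(4)*conj(1) + 2*(0)*conj(1) + 2*(0)*conj(-1) + 2*(0)*conj(-1)]
      = (1/8)[(4) + (4) + (0) + (0) + (0)] = 8/8 = 1
  <chi_5*chi_5, chi_3> = (1/8)[1*(4)*conj(1) + 1*(4)*conj(1) + 2*(0)*conj(-1) + 2*(0)*conj(1) + 2*(0)*conj(-1)]
      = (1/8)[(4) + (4) + (0) + (0) + (0)] = 8/8 = 1
  <chi_5*chi_5, chi_4> = (1/8)[1*(4)*conj(1) + 1*(4)*conj(1) + 2*(0)*conj(-1) + 2*(0)*conj(-1) + 2*(0)*conj(1)]
      = (1/8)[(4) + (4) + (0) + (0) + (0)] = 8/8 = 1
  <chi_5*chi_5, chi_5> = (1/8)[1*(4)*conj(2) + 1*(4)*conj(-2) + 2*(0)*conj(0) + 2*(0)*conj(0) + 2*(0)*conj(0)]
      = (1/8)[(8) + (-8) + (0) + (0) + (0)] = 0/8 = 0
Hence the multiplicities are chi_1: 1, chi_2: 1, chi_3: 1, chi_4: 1. Dimension check: dim(chi_5)*dim(chi_5) = 2*2 = 4 and sum (mult * dim) = 1*1 + 1*1 + 1*1 + 1*1 = 4.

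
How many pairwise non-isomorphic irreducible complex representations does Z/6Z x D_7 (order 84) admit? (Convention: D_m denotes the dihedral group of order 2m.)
30

Details: The number of irreducible complex representations of a finite group equals its number of conjugacy classes. For a direct product, #classes(G x H) = #classes(G) * #classes(H). Z/6Z has 6 classes (abelian), D_7 has 5 classes, so 6 * 5 = 30, so Z/6Z x D_7 (order 84) has exactly 30 irreducible complex representations.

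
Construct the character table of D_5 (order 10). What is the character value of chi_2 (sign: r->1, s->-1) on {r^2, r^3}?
Conjugacy classes: {e} of size 1, {r^1, r^4} of size 2, {r^2, r^3} of size 2, {s, sr, ..., sr^4} of size 5.
Character table:
  irrep \ class              {e} (size 1)  {r^1, r^4} (size 2)  {r^2, r^3} (size 2)  {s, sr, ..., sr^4} (size 5)
  chi_1 (triv)               1             1                    1                    1                          
  chi_2 (sign: r->1, s->-1)  1             1                    1                    -1                         
  chi_3 (2d, j=1)            2             -1/2 + sqrt(5)/2     -sqrt(5)/2 - 1/2     0                          
  chi_4 (2d, j=2)            2             -sqrt(5)/2 - 1/2     -1/2 + sqrt(5)/2     0                          

Spot check: chi_2 (sign: r->1, s->-1) on {r^2, r^3} = 1.

Solution. D_5 has order 2*5 = 10 with 4 conjugacy classes, hence 4 irreducibles. Sum of squared dims 1 + 1 + 4 + 4 = 10 = |G|. Linear characters come from the abelianisation; the 2-dimensional irreps have character r^k -> 2*cos(2*pi*j*k/5), reflections -> 0.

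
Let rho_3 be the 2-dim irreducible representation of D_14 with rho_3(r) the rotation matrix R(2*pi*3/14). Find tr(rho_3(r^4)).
chi_{rho_3}(r^4) = 2*cos(2*pi*3*4/14) = 2*cos(2*pi/7)

Solution. rho_3(r^4) is rotation by angle 2*pi*3*4/14, whose trace is 2*cos(2*pi*3*4/14) = 2*cos(2*pi/7).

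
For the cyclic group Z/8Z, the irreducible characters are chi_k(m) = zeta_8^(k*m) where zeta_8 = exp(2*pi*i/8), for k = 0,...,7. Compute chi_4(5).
chi_4(5) = zeta_8^20 = -1

Solution. chi_4(5) = zeta_8^(4*5) = zeta_8^20. Since zeta_8^8 = 1, this equals zeta_8^4 = exp(2*pi*i*4/8) = -1.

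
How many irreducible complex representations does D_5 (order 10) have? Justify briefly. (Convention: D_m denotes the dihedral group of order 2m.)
4

Reasoning: The number of irreducible complex representations of a finite group equals its number of conjugacy classes. D_5 has 4 conjugacy classes ((n+3)/2 for n odd), so D_5 (order 10) has exactly 4 irreducible complex representations.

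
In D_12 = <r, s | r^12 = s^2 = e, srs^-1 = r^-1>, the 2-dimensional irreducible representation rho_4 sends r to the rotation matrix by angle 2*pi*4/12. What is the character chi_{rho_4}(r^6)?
chi_{rho_4}(r^6) = 2*cos(2*pi*4*6/12) = 2

Argument: rho_4(r^6) is rotation by angle 2*pi*4*6/12, whose trace is 2*cos(2*pi*4*6/12) = 2.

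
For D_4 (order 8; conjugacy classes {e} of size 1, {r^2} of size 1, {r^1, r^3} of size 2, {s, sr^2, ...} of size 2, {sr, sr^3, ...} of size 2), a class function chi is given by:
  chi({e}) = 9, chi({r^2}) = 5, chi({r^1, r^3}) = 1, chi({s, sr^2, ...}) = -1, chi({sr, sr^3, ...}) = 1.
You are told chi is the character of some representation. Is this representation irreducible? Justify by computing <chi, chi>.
Not irreducible (reducible): <chi, chi> = 14 > 1.

Proof sketch: <chi, chi> = (1/|G|) sum_C |C| * |chi(C)|^2 = (1/8)[1*|9|^2 + 1*|5|^2 + 2*|1|^2 + 2*|-1|^2 + 2*|1|^2]
  = (1/8)[(81) + (25) + (2) + (2) + (2)] = 112/8 = 14.
A character is irreducible iff <chi, chi> = 1, so this representation is reducible.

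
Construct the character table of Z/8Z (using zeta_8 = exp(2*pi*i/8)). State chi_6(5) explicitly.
Character table of Z/8Z (irreps indexed chi_0,...,chi_7 with chi_k(m) = zeta_8^(k*m), zeta_8 = exp(2*pi*i/8)):
  irrep \ class  {0} (size 1)  {1} (size 1)    {2} (size 1)  {3} (size 1)    {4} (size 1)  {5} (size 1)    {6} (size 1)  {7} (size 1)  
  chi_0          1             1               1             1               1             1               1             1             
  chi_1          1             exp(I*pi/4)     I             exp(3*I*pi/4)   -1            exp(-3*I*pi/4)  -I            exp(-I*pi/4)  
  chi_2          1             I               -1            -I              1             I               -1            -I            
  chi_3          1             exp(3*I*pi/4)   -I            exp(I*pi/4)     -1            exp(-I*pi/4)    I             exp(-3*I*pi/4)
  chi_4          1             -1              1             -1              1             -1              1             -1            
  chi_5          1             exp(-3*I*pi/4)  I             exp(-I*pi/4)    -1            exp(I*pi/4)     -I            exp(3*I*pi/4) 
  chi_6          1             -I              -1            I               1             -I              -1            I             
  chi_7          1             exp(-I*pi/4)    -I            exp(-3*I*pi/4)  -1            exp(3*I*pi/4)   I             exp(I*pi/4)   

Spot check: chi_6(5) = zeta_8^(6*5) = zeta_8^30 = -I.

Details: Z/8Z is abelian, so all 8 irreducible complex representations are 1-dimensional. They are given by chi_k(m) = zeta_8^(k*m) for k = 0,...,7. Row orthogonality: sum_m chi_k(m) conj(chi_l(m)) = 8 * [k = l].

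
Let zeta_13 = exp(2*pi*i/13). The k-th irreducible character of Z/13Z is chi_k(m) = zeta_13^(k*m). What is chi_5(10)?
chi_5(10) = zeta_13^50 = exp(-4*I*pi/13)

Details: chi_5(10) = zeta_13^(5*10) = zeta_13^50. Since zeta_13^13 = 1, this equals zeta_13^11 = exp(2*pi*i*11/13) = exp(-4*I*pi/13).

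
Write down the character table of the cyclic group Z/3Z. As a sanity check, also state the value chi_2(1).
Character table of Z/3Z (irreps indexed chi_0,...,chi_2 with chi_k(m) = zeta_3^(k*m), zeta_3 = exp(2*pi*i/3)):
  irrep \ class  {0} (size 1)  {1} (size 1)    {2} (size 1)  
  chi_0          1             1               1             
  chi_1          1             exp(2*I*pi/3)   exp(-2*I*pi/3)
  chi_2          1             exp(-2*I*pi/3)  exp(2*I*pi/3) 

Spot check: chi_2(1) = zeta_3^(2*1) = zeta_3^2 = exp(-2*I*pi/3).

Proof sketch: Z/3Z is abelian, so all 3 irreducible complex representations are 1-dimensional. They are given by chi_k(m) = zeta_3^(k*m) for k = 0,...,2. Row orthogonality: sum_m chi_k(m) conj(chi_l(m)) = 3 * [k = l].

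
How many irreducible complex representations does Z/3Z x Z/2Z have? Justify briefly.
6

Details: The number of irreducible complex representations of a finite group equals its number of conjugacy classes. Z/3Z x Z/2Z is abelian of order 6, so every element is its own conjugacy class: 6 classes, so Z/3Z x Z/2Z (order 6) has exactly 6 irreducible complex representations.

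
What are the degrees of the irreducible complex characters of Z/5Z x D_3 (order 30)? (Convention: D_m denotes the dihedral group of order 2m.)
Dimensions: 1, 1, 1, 1, 1, 1, 1, 1, 1, 1, 2, 2, 2, 2, 2

Proof sketch: There are 15 irreducibles (= number of conjugacy classes). Their dimensions d_i satisfy sum d_i^2 = |G| = 30: 1 + 1 + 1 + 1 + 1 + 1 + 1 + 1 + 1 + 1 + 4 + 4 + 4 + 4 + 4 = 30. (For the product with Z/5Z: each of the 5 1-dim characters of Z/5Z tensors with each irrep of D_3, giving 5 copies of each D_3-dimension.)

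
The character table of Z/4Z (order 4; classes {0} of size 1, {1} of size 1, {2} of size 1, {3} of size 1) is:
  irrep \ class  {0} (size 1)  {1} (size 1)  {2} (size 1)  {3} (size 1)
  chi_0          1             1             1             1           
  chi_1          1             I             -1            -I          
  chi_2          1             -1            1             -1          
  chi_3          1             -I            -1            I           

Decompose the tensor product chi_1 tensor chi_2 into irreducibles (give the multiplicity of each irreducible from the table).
chi_1 tensor chi_2 = chi_3 (all other irreducibles have multiplicity 0).

Justification: The character of a tensor product is the pointwise product (chi_1 * chi_2)(C) = chi_1(C) * chi_2(C):
  {0}: (1)*(1), {1}: (I)*(-1), {2}: (-1)*(1), {3}: (-I)*(-1)
so (chi_1 * chi_2) takes values
  {0} -> 1, {1} -> -I, {2} -> -1, {3} -> I.
Now take the inner product of this character with each irreducible chi from the table, <chi_1*chi_2, chi> = (1/4) sum_C |C| (chi_1*chi_2)(C) conj(chi(C)):
  <chi_1*chi_2, chi_0> = (1/4)[1*(1)*conj(1) + 1*(-I)*conj(1) + 1*(-1)*conj(1) + 1*(I)*conj(1)]
      = (1/4)[(1) + (-I) + (-1) + (I)] = 0/4 = 0
  <chi_1*chi_2, chi_1> = (1/4)[1*(1)*conj(1) + 1*(-I)*conj(I) + 1*(-1)*conj(-1) + 1*(I)*conj(-I)]
      = (1/4)[(1) + (-1) + (1) + (-1)] = 0/4 = 0
  <chi_1*chi_2, chi_2> = (1/4)[1*(1)*conj(1) + 1*(-I)*conj(-1) + 1*(-1)*conj(1) + 1*(I)*conj(-1)]
      = (1/4)[(1) + (I) + (-1) + (-I)] = 0/4 = 0
  <chi_1*chi_2, chi_3> = (1/4)[1*(1)*conj(1) + 1*(-I)*conj(-I) + 1*(-1)*conj(-1) + 1*(I)*conj(I)]
      = (1/4)[(1) + (1) + (1) + (1)] = 4/4 = 1
(Exp terms are combined using exp(i*s)*conj(exp(i*t)) = exp(i*(s-t)), and sums of them are collapsed using the identity that for every m > 1 the m distinct m-th roots of unity sum to 0, e.g. 1 + exp(2*I*pi/3) + exp(-2*I*pi/3) = 0.)
Hence the multiplicities are chi_3: 1. Dimension check: dim(chi_1)*dim(chi_2) = 1*1 = 1 and sum (mult * dim) = 1*1 = 1.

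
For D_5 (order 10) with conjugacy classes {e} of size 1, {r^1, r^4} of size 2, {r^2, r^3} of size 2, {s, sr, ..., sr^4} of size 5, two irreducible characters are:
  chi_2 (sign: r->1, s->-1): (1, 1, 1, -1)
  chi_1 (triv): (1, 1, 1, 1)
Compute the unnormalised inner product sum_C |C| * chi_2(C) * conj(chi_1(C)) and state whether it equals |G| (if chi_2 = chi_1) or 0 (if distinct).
Sum = 0; so <chi_2, chi_1> = 0 (distinct irreducibles are orthogonal).

Why: Compute term by term over conjugacy classes (|C| * chi_2(C) * conj(chi_1(C))):
  1*(1)*conj(1) + 2*(1)*conj(1) + 2*(1)*conj(1) + 5*(-1)*conj(1)
  = (1) + (2) + (2) + (-5)
  = 0.
Dividing by |G| = 10 gives 0/10 = 0, matching the row-orthogonality relation <chi_2, chi_1> = [chi_2 = chi_1].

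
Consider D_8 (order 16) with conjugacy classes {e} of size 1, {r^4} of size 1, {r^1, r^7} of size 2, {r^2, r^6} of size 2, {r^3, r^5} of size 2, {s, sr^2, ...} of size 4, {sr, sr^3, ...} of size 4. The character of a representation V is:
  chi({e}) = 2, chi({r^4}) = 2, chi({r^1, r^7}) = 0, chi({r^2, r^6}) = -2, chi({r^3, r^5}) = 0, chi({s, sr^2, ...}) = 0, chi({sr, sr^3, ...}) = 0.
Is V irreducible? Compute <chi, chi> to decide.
Irreducible: <chi, chi> = 1.

Justification: <chi, chi> = (1/|G|) sum_C |C| * |chi(C)|^2 = (1/16)[1*|2|^2 + 1*|2|^2 + 2*|0|^2 + 2*|-2|^2 + 2*|0|^2 + 4*|0|^2 + 4*|0|^2]
  = (1/16)[(4) + (4) + (0) + (8) + (0) + (0) + (0)] = 16/16 = 1.
A character is irreducible iff <chi, chi> = 1, so this representation is irreducible.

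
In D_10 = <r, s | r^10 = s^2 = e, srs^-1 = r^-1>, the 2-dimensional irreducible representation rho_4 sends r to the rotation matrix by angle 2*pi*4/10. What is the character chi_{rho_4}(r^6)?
chi_{rho_4}(r^6) = 2*cos(2*pi*4*6/10) = -sqrt(5)/2 - 1/2

Proof sketch: rho_4(r^6) is rotation by angle 2*pi*4*6/10, whose trace is 2*cos(2*pi*4*6/10) = -sqrt(5)/2 - 1/2.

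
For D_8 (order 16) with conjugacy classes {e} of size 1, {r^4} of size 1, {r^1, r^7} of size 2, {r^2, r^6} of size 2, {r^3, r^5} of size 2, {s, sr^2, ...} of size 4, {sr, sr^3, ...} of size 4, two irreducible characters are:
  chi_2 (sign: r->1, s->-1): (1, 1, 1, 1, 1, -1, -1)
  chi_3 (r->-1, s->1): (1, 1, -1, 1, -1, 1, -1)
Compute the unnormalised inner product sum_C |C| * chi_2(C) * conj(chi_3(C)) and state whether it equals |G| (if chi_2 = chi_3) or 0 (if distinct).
Sum = 0; so <chi_2, chi_3> = 0 (distinct irreducibles are orthogonal).

Why: Compute term by term over conjugacy classes (|C| * chi_2(C) * conj(chi_3(C))):
  1*(1)*conj(1) + 1*(1)*conj(1) + 2*(1)*conj(-1) + 2*(1)*conj(1) + 2*(1)*conj(-1) + 4*(-1)*conj(1) + 4*(-1)*conj(-1)
  = (1) + (1) + (-2) + (2) + (-2) + (-4) + (4)
  = 0.
Dividing by |G| = 16 gives 0/16 = 0, matching the row-orthogonality relation <chi_2, chi_3> = [chi_2 = chi_3].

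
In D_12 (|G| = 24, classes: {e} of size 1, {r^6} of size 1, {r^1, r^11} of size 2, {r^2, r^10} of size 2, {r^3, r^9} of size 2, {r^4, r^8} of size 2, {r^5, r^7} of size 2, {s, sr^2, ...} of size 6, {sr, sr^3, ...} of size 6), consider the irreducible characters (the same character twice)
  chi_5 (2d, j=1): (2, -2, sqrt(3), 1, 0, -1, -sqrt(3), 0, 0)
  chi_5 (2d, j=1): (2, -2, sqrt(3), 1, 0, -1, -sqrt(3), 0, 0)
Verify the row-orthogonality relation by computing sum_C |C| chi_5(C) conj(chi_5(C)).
Sum = 24 = |G| = 24; so <chi_5, chi_5> = 1 (norm-1 confirms irreducibility).

Why: Compute term by term over conjugacy classes (|C| * chi_5(C) * conj(chi_5(C))):
  1*(2)*conj(2) + 1*(-2)*conj(-2) + 2*(sqrt(3))*conj(sqrt(3)) + 2*(1)*conj(1) + 2*(0)*conj(0) + 2*(-1)*conj(-1) + 2*(-sqrt(3))*conj(-sqrt(3)) + 6*(0)*conj(0) + 6*(0)*conj(0)
  = (4) + (4) + (6) + (2) + (0) + (2) + (6) + (0) + (0)
  = 24.
Dividing by |G| = 24 gives 24/24 = 1, matching the row-orthogonality relation <chi_5, chi_5> = [chi_5 = chi_5].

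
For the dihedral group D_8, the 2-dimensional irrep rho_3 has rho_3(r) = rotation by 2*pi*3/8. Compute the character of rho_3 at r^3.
chi_{rho_3}(r^3) = 2*cos(2*pi*3*3/8) = sqrt(2)

Proof sketch: rho_3(r^3) is rotation by angle 2*pi*3*3/8, whose trace is 2*cos(2*pi*3*3/8) = sqrt(2).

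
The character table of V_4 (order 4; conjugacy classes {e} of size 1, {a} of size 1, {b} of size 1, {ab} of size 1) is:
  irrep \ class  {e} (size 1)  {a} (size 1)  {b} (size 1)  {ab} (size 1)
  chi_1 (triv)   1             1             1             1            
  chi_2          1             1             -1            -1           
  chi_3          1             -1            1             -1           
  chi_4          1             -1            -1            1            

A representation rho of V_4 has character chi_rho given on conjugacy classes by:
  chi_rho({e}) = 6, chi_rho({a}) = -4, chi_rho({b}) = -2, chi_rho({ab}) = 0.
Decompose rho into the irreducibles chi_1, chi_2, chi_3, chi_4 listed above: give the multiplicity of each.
Multiplicities: chi_1: 0, chi_2: 1, chi_3: 2, chi_4: 3.

Working: Use <chi_rho, chi> = (1/|G|) sum_C |C| * chi_rho(C) * conj(chi(C)) with |G| = 4 for each irreducible chi in the table:
  <chi_rho, chi_1> = (1/4)[1*(6)*conj(1) + 1*(-4)*conj(1) + 1*(-2)*conj(1) + 1*(0)*conj(1)]
      = (1/4)[(6) + (-4) + (-2) + (0)] = 0/4 = 0
  <chi_rho, chi_2> = (1/4)[1*(6)*conj(1) + 1*(-4)*conj(1) + 1*(-2)*conj(-1) + 1*(0)*conj(-1)]
      = (1/4)[(6) + (-4) + (2) + (0)] = 4/4 = 1
  <chi_rho, chi_3> = (1/4)[1*(6)*conj(1) + 1*(-4)*conj(-1) + 1*(-2)*conj(1) + 1*(0)*conj(-1)]
      = (1/4)[(6) + (4) + (-2) + (0)] = 8/4 = 2
  <chi_rho, chi_4> = (1/4)[1*(6)*conj(1) + 1*(-4)*conj(-1) + 1*(-2)*conj(-1) + 1*(0)*conj(1)]
      = (1/4)[(6) + (4) + (2) + (0)] = 12/4 = 3
Dimension check: dim(rho) = sum (mult * dim) = 0*1 + 1*1 + 2*1 + 3*1 = 6 = chi_rho(e) = 6.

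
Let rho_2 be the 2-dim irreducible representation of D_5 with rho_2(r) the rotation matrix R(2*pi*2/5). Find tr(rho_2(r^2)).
chi_{rho_2}(r^2) = 2*cos(2*pi*2*2/5) = -1/2 + sqrt(5)/2

Details: rho_2(r^2) is rotation by angle 2*pi*2*2/5, whose trace is 2*cos(2*pi*2*2/5) = -1/2 + sqrt(5)/2.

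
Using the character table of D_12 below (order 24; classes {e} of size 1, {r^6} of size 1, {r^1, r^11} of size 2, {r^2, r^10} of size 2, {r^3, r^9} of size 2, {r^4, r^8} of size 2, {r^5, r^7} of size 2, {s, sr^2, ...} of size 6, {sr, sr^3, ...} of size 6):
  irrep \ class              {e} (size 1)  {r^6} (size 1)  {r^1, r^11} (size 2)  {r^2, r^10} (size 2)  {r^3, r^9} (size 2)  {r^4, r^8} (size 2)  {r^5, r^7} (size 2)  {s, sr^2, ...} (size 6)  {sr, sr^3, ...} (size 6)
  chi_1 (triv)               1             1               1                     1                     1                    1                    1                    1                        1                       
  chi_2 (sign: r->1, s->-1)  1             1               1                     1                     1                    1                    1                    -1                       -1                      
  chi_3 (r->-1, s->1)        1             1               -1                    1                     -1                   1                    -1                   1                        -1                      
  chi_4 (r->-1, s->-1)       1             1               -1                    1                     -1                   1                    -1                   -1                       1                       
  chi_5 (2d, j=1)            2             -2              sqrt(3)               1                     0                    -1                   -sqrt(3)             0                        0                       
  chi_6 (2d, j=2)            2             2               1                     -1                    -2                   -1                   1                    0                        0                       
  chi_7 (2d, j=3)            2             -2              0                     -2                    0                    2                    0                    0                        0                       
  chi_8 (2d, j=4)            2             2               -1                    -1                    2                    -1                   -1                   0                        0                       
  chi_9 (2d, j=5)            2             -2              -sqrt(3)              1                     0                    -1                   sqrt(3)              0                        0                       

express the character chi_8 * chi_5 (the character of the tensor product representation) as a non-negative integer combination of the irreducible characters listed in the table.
chi_8 tensor chi_5 = chi_7 + chi_9 (all other irreducibles have multiplicity 0).

Solution. The character of a tensor product is the pointwise product (chi_8 * chi_5)(C) = chi_8(C) * chi_5(C):
  {e}: (2)*(2), {r^6}: (2)*(-2), {r^1, r^11}: (-1)*(sqrt(3)), {r^2, r^10}: (-1)*(1), {r^3, r^9}: (2)*(0), {r^4, r^8}: (-1)*(-1), {r^5, r^7}: (-1)*(-sqrt(3)), {s, sr^2, ...}: (0)*(0), {sr, sr^3, ...}: (0)*(0)
so (chi_8 * chi_5) takes values
  {e} -> 4, {r^6} -> -4, {r^1, r^11} -> -sqrt(3), {r^2, r^10} -> -1, {r^3, r^9} -> 0, {r^4, r^8} -> 1, {r^5, r^7} -> sqrt(3), {s, sr^2, ...} -> 0, {sr, sr^3, ...} -> 0.
Now take the inner product of this character with each irreducible chi from the table, <chi_8*chi_5, chi> = (1/24) sum_C |C| (chi_8*chi_5)(C) conj(chi(C)):
  <chi_8*chi_5, chi_1> = (1/24)[1*(4)*conj(1) + 1*(-4)*conj(1) + 2*(-sqrt(3))*conj(1) + 2*(-1)*conj(1) + 2*(0)*conj(1) + 2*(1)*conj(1) + 2*(sqrt(3))*conj(1) + 6*(0)*conj(1) + 6*(0)*conj(1)]
      = (1/24)[(4) + (-4) + (-2*sqrt(3)) + (-2) + (0) + (2) + (2*sqrt(3)) + (0) + (0)] = 0/24 = 0
  <chi_8*chi_5, chi_2> = (1/24)[1*(4)*conj(1) + 1*(-4)*conj(1) + 2*(-sqrt(3))*conj(1) + 2*(-1)*conj(1) + 2*(0)*conj(1) + 2*(1)*conj(1) + 2*(sqrt(3))*conj(1) + 6*(0)*conj(-1) + 6*(0)*conj(-1)]
      = (1/24)[(4) + (-4) + (-2*sqrt(3)) + (-2) + (0) + (2) + (2*sqrt(3)) + (0) + (0)] = 0/24 = 0
  <chi_8*chi_5, chi_3> = (1/24)[1*(4)*conj(1) + 1*(-4)*conj(1) + 2*(-sqrt(3))*conj(-1) + 2*(-1)*conj(1) + 2*(0)*conj(-1) + 2*(1)*conj(1) + 2*(sqrt(3))*conj(-1) + 6*(0)*conj(1) + 6*(0)*conj(-1)]
      = (1/24)[(4) + (-4) + (2*sqrt(3)) + (-2) + (0) + (2) + (-2*sqrt(3)) + (0) + (0)] = 0/24 = 0
  <chi_8*chi_5, chi_4> = (1/24)[1*(4)*conj(1) + 1*(-4)*conj(1) + 2*(-sqrt(3))*conj(-1) + 2*(-1)*conj(1) + 2*(0)*conj(-1) + 2*(1)*conj(1) + 2*(sqrt(3))*conj(-1) + 6*(0)*conj(-1) + 6*(0)*conj(1)]
      = (1/24)[(4) + (-4) + (2*sqrt(3)) + (-2) + (0) + (2) + (-2*sqrt(3)) + (0) + (0)] = 0/24 = 0
  <chi_8*chi_5, chi_5> = (1/24)[1*(4)*conj(2) + 1*(-4)*conj(-2) + 2*(-sqrt(3))*conj(sqrt(3)) + 2*(-1)*conj(1) + 2*(0)*conj(0) + 2*(1)*conj(-1) + 2*(sqrt(3))*conj(-sqrt(3)) + 6*(0)*conj(0) + 6*(0)*conj(0)]
      = (1/24)[(8) + (8) + (-6) + (-2) + (0) + (-2) + (-6) + (0) + (0)] = 0/24 = 0
  <chi_8*chi_5, chi_6> = (1/24)[1*(4)*conj(2) + 1*(-4)*conj(2) + 2*(-sqrt(3))*conj(1) + 2*(-1)*conj(-1) + 2*(0)*conj(-2) + 2*(1)*conj(-1) + 2*(sqrt(3))*conj(1) + 6*(0)*conj(0) + 6*(0)*conj(0)]
      = (1/24)[(8) + (-8) + (-2*sqrt(3)) + (2) + (0) + (-2) + (2*sqrt(3)) + (0) + (0)] = 0/24 = 0
  <chi_8*chi_5, chi_7> = (1/24)[1*(4)*conj(2) + 1*(-4)*conj(-2) + 2*(-sqrt(3))*conj(0) + 2*(-1)*conj(-2) + 2*(0)*conj(0) + 2*(1)*conj(2) + 2*(sqrt(3))*conj(0) + 6*(0)*conj(0) + 6*(0)*conj(0)]
      = (1/24)[(8) + (8) + (0) + (4) + (0) + (4) + (0) + (0) + (0)] = 24/24 = 1
  <chi_8*chi_5, chi_8> = (1/24)[1*(4)*conj(2) + 1*(-4)*conj(2) + 2*(-sqrt(3))*conj(-1) + 2*(-1)*conj(-1) + 2*(0)*conj(2) + 2*(1)*conj(-1) + 2*(sqrt(3))*conj(-1) + 6*(0)*conj(0) + 6*(0)*conj(0)]
      = (1/24)[(8) + (-8) + (2*sqrt(3)) + (2) + (0) + (-2) + (-2*sqrt(3)) + (0) + (0)] = 0/24 = 0
  <chi_8*chi_5, chi_9> = (1/24)[1*(4)*conj(2) + 1*(-4)*conj(-2) + 2*(-sqrt(3))*conj(-sqrt(3)) + 2*(-1)*conj(1) + 2*(0)*conj(0) + 2*(1)*conj(-1) + 2*(sqrt(3))*conj(sqrt(3)) + 6*(0)*conj(0) + 6*(0)*conj(0)]
      = (1/24)[(8) + (8) + (6) + (-2) + (0) + (-2) + (6) + (0) + (0)] = 24/24 = 1
Hence the multiplicities are chi_7: 1, chi_9: 1. Dimension check: dim(chi_8)*dim(chi_5) = 2*2 = 4 and sum (mult * dim) = 1*2 + 1*2 = 4.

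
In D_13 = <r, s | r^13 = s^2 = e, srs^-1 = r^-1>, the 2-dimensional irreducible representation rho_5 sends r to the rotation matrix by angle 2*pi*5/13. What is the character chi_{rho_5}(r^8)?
chi_{rho_5}(r^8) = 2*cos(2*pi*5*8/13) = 2*cos(80*pi/13)

Proof sketch: rho_5(r^8) is rotation by angle 2*pi*5*8/13, whose trace is 2*cos(2*pi*5*8/13) = 2*cos(80*pi/13).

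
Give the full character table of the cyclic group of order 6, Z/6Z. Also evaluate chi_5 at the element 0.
Character table of Z/6Z (irreps indexed chi_0,...,chi_5 with chi_k(m) = zeta_6^(k*m), zeta_6 = exp(2*pi*i/6)):
  irrep \ class  {0} (size 1)  {1} (size 1)    {2} (size 1)    {3} (size 1)  {4} (size 1)    {5} (size 1)  
  chi_0          1             1               1               1             1               1             
  chi_1          1             exp(I*pi/3)     exp(2*I*pi/3)   -1            exp(-2*I*pi/3)  exp(-I*pi/3)  
  chi_2          1             exp(2*I*pi/3)   exp(-2*I*pi/3)  1             exp(2*I*pi/3)   exp(-2*I*pi/3)
  chi_3          1             -1              1               -1            1               -1            
  chi_4          1             exp(-2*I*pi/3)  exp(2*I*pi/3)   1             exp(-2*I*pi/3)  exp(2*I*pi/3) 
  chi_5          1             exp(-I*pi/3)    exp(-2*I*pi/3)  -1            exp(2*I*pi/3)   exp(I*pi/3)   

Spot check: chi_5(0) = zeta_6^(5*0) = zeta_6^0 = 1.

Derivation: Z/6Z is abelian, so all 6 irreducible complex representations are 1-dimensional. They are given by chi_k(m) = zeta_6^(k*m) for k = 0,...,5. Row orthogonality: sum_m chi_k(m) conj(chi_l(m)) = 6 * [k = l].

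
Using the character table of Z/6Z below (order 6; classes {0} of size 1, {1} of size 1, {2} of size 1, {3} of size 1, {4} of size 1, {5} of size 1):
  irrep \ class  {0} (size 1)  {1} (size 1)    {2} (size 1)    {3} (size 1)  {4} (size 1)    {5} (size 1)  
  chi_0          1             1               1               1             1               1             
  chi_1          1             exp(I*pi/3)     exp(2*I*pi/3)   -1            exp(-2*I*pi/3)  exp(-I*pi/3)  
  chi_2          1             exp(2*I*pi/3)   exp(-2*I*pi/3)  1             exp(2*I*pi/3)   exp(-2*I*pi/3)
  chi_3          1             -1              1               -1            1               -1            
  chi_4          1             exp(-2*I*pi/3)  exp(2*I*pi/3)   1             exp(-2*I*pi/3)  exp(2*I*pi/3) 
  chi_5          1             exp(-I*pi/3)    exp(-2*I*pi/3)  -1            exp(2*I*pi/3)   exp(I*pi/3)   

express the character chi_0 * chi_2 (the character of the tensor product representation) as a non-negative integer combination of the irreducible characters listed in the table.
chi_0 tensor chi_2 = chi_2 (all other irreducibles have multiplicity 0).

Working: The character of a tensor product is the pointwise product (chi_0 * chi_2)(C) = chi_0(C) * chi_2(C):
  {0}: (1)*(1), {1}: (1)*(exp(2*I*pi/3)), {2}: (1)*(exp(-2*I*pi/3)), {3}: (1)*(1), {4}: (1)*(exp(2*I*pi/3)), {5}: (1)*(exp(-2*I*pi/3))
so (chi_0 * chi_2) takes values
  {0} -> 1, {1} -> exp(2*I*pi/3), {2} -> exp(-2*I*pi/3), {3} -> 1, {4} -> exp(2*I*pi/3), {5} -> exp(-2*I*pi/3).
Now take the inner product of this character with each irreducible chi from the table, <chi_0*chi_2, chi> = (1/6) sum_C |C| (chi_0*chi_2)(C) conj(chi(C)):
  <chi_0*chi_2, chi_0> = (1/6)[1*(1)*conj(1) + 1*(exp(2*I*pi/3))*conj(1) + 1*(exp(-2*I*pi/3))*conj(1) + 1*(1)*conj(1) + 1*(exp(2*I*pi/3))*conj(1) + 1*(exp(-2*I*pi/3))*conj(1)]
      = (1/6)[(1) + (exp(2*I*pi/3)) + (exp(-2*I*pi/3)) + (1) + (exp(2*I*pi/3)) + (exp(-2*I*pi/3))] = 0/6 = 0
  <chi_0*chi_2, chi_1> = (1/6)[1*(1)*conj(1) + 1*(exp(2*I*pi/3))*conj(exp(I*pi/3)) + 1*(exp(-2*I*pi/3))*conj(exp(2*I*pi/3)) + 1*(1)*conj(-1) + 1*(exp(2*I*pi/3))*conj(exp(-2*I*pi/3)) + 1*(exp(-2*I*pi/3))*conj(exp(-I*pi/3))]
      = (1/6)[(1) + (exp(I*pi/3)) + (exp(2*I*pi/3)) + (-1) + (exp(-2*I*pi/3)) + (exp(-I*pi/3))] = 0/6 = 0
  <chi_0*chi_2, chi_2> = (1/6)[1*(1)*conj(1) + 1*(exp(2*I*pi/3))*conj(exp(2*I*pi/3)) + 1*(exp(-2*I*pi/3))*conj(exp(-2*I*pi/3)) + 1*(1)*conj(1) + 1*(exp(2*I*pi/3))*conj(exp(2*I*pi/3)) + 1*(exp(-2*I*pi/3))*conj(exp(-2*I*pi/3))]
      = (1/6)[(1) + (1) + (1) + (1) + (1) + (1)] = 6/6 = 1
  <chi_0*chi_2, chi_3> = (1/6)[1*(1)*conj(1) + 1*(exp(2*I*pi/3))*conj(-1) + 1*(exp(-2*I*pi/3))*conj(1) + 1*(1)*conj(-1) + 1*(exp(2*I*pi/3))*conj(1) + 1*(exp(-2*I*pi/3))*conj(-1)]
      = (1/6)[(1) + (-exp(2*I*pi/3)) + (exp(-2*I*pi/3)) + (-1) + (exp(2*I*pi/3)) + (-exp(-2*I*pi/3))] = 0/6 = 0
  <chi_0*chi_2, chi_4> = (1/6)[1*(1)*conj(1) + 1*(exp(2*I*pi/3))*conj(exp(-2*I*pi/3)) + 1*(exp(-2*I*pi/3))*conj(exp(2*I*pi/3)) + 1*(1)*conj(1) + 1*(exp(2*I*pi/3))*conj(exp(-2*I*pi/3)) + 1*(exp(-2*I*pi/3))*conj(exp(2*I*pi/3))]
      = (1/6)[(1) + (exp(-2*I*pi/3)) + (exp(2*I*pi/3)) + (1) + (exp(-2*I*pi/3)) + (exp(2*I*pi/3))] = 0/6 = 0
  <chi_0*chi_2, chi_5> = (1/6)[1*(1)*conj(1) + 1*(exp(2*I*pi/3))*conj(exp(-I*pi/3)) + 1*(exp(-2*I*pi/3))*conj(exp(-2*I*pi/3)) + 1*(1)*conj(-1) + 1*(exp(2*I*pi/3))*conj(exp(2*I*pi/3)) + 1*(exp(-2*I*pi/3))*conj(exp(I*pi/3))]
      = (1/6)[(1) + (-1) + (1) + (-1) + (1) + (-1)] = 0/6 = 0
(Exp terms are combined using exp(i*s)*conj(exp(i*t)) = exp(i*(s-t)), and sums of them are collapsed using the identity that for every m > 1 the m distinct m-th roots of unity sum to 0, e.g. 1 + exp(2*I*pi/3) + exp(-2*I*pi/3) = 0.)
Hence the multiplicities are chi_2: 1. Dimension check: dim(chi_0)*dim(chi_2) = 1*1 = 1 and sum (mult * dim) = 1*1 = 1.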